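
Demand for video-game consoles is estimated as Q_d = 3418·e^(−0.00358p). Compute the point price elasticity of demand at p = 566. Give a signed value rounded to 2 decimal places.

dQ_d/dp = −0.00358·Q_d = -1.61307. At p = 566, Q_d = 450.578.
Ed = (dQ_d/dp)·(p/Q_d) = (-1.61307) × (566/450.578) = -2.0262…

-2.03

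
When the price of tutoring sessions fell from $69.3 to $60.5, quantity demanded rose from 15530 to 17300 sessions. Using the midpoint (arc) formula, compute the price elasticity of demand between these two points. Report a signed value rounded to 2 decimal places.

-0.80

%ΔQ = (17300 − 15530) / [(15530 + 17300)/2] = 1770/16415 = 0.107828…
%ΔP = (60.5 − 69.3) / [(69.3 + 60.5)/2] = -8.8/64.9 = -0.135593…
Arc Ed = %ΔQ / %ΔP = (1770/16415) / (-8.8/64.9) = -0.7952…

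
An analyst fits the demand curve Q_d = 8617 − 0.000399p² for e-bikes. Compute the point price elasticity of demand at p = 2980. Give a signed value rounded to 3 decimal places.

dQ_d/dp = −2·0.000399·p = -2.37804. At p = 2980, Q_d = 5073.7204.
Ed = (dQ_d/dp)·(p/Q_d) = (-2.37804) × (2980/5073.7204) = -1.39671…

-1.397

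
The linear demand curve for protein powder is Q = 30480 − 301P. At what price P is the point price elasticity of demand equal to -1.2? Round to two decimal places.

Ed = −301P/(30480 − 301P). Set this equal to -1.2:
301P = 1.2·(30480 − 301P) ⇒ 301P(1 + 1.2) = 1.2·30480
P = 1.2·30480 / (301·2.2) = 55.2340…

55.23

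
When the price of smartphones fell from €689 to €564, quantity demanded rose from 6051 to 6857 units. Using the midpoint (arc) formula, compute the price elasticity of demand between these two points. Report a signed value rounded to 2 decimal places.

%ΔQ = (6857 − 6051) / [(6051 + 6857)/2] = 806/6454 = 0.124883…
%ΔP = (564 − 689) / [(689 + 564)/2] = -125/626.5 = -0.199521…
Arc Ed = %ΔQ / %ΔP = (806/6454) / (-125/626.5) = -0.6259…

-0.63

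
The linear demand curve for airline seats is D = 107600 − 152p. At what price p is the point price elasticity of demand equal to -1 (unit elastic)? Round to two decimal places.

Ed = −152p/(107600 − 152p). Set this equal to -1:
152p = 1·(107600 − 152p) ⇒ 152p(1 + 1) = 1·107600
p = 1·107600 / (152·2) = 353.9473…

353.95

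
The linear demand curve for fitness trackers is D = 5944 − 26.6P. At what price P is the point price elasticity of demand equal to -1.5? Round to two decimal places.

Ed = −26.6P/(5944 − 26.6P). Set this equal to -1.5:
26.6P = 1.5·(5944 − 26.6P) ⇒ 26.6P(1 + 1.5) = 1.5·5944
P = 1.5·5944 / (26.6·2.5) = 134.0751…

134.08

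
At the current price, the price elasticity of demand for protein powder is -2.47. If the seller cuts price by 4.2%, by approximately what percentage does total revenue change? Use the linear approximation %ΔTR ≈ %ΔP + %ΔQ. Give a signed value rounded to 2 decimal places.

+6.17%

%ΔQ ≈ Ed × %ΔP = (-2.47) × (-4.2%) = +10.3740%
%ΔTR ≈ %ΔP + %ΔQ = (-4.2%) + (+10.3740%) = +6.1740%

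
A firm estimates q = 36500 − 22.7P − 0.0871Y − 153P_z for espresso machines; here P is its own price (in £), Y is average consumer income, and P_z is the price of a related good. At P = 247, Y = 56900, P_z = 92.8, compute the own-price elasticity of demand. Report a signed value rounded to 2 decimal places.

At the given values, q = 36500 − 22.7(247) − 0.0871(56900) − 153(92.8) = 11738.71.
∂q/∂P = −22.7.
E = (-22.7) × (247/11738.71) = -0.4776…

-0.48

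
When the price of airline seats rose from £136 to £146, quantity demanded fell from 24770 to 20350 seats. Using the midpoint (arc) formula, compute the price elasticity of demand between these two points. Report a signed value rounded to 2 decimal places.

-2.76

%ΔQ = (20350 − 24770) / [(24770 + 20350)/2] = -4420/22560 = -0.195921…
%ΔP = (146 − 136) / [(136 + 146)/2] = 10/141 = 0.070921…
Arc Ed = %ΔQ / %ΔP = (-4420/22560) / (10/141) = -2.7625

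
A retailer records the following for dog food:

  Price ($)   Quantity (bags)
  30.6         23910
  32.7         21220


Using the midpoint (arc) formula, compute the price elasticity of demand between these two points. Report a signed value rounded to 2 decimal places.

-1.80

%ΔQ = (21220 − 23910) / [(23910 + 21220)/2] = -2690/22565 = -0.119211…
%ΔP = (32.7 − 30.6) / [(30.6 + 32.7)/2] = 2.1/31.65 = 0.066350…
Arc Ed = %ΔQ / %ΔP = (-2690/22565) / (2.1/31.65) = -1.7966…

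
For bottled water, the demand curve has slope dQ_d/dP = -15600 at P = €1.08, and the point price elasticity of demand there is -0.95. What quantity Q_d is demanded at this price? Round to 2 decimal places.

Ed = (dQ_d/dP)·(P/Q_d) ⇒ Q_d = (dQ_d/dP)·P/Ed = (-15600)·1.08/(-0.95) = 17734.7368…

17734.74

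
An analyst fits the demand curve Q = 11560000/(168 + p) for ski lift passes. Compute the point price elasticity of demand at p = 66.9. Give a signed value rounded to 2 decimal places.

-0.28

dQ/dp = −11560000/(168 + p)² = -209.504. At p = 66.9, Q = 49212.4.
Ed = (dQ/dp)·(p/Q) = (-209.504) × (66.9/49212.4) = -0.2848…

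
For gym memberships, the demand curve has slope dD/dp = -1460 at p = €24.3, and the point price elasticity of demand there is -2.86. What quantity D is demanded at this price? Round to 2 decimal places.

Ed = (dD/dp)·(p/D) ⇒ D = (dD/dp)·p/Ed = (-1460)·24.3/(-2.86) = 12404.8951…

12404.90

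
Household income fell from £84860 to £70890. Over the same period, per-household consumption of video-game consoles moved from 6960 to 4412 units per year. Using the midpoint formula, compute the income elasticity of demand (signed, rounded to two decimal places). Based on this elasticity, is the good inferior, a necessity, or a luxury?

%ΔQ = (4412 − 6960)/[( 6960 + 4412)/2] = -2548/5686 = -0.448118…
%ΔIncome = (70890 − 84860)/[( 84860 + 70890)/2] = -13970/77875 = -0.179390…
E_income = (-2548/5686) / (-13970/77875) = 2.4980…
E_income > 1 ⇒ normal good, luxury.

2.50; luxury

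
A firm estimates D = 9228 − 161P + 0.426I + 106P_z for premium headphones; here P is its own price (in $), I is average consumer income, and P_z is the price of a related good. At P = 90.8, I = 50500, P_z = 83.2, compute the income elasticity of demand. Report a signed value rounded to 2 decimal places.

0.86

At the given values, D = 9228 − 161(90.8) + 0.426(50500) + 106(83.2) = 24941.4.
∂D/∂I = 0.426.
E = (0.426) × (50500/24941.4) = 0.8625…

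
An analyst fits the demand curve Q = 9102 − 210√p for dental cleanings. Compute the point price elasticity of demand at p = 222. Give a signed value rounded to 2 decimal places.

dQ/dp = −210/(2√p) = -7.04714. At p = 222, Q = 5973.07.
Ed = (dQ/dp)·(p/Q) = (-7.04714) × (222/5973.07) = -0.2619…

-0.26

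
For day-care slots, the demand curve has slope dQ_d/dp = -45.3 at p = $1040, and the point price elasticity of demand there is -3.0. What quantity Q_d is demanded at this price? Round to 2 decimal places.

Ed = (dQ_d/dp)·(p/Q_d) ⇒ Q_d = (dQ_d/dp)·p/Ed = (-45.3)·1040/(-3.0) = 15704

15704.00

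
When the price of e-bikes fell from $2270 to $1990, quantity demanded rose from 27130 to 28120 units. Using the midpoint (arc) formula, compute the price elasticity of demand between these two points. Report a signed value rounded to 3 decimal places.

-0.273

%ΔQ = (28120 − 27130) / [(27130 + 28120)/2] = 990/27625 = 0.035837…
%ΔP = (1990 − 2270) / [(2270 + 1990)/2] = -280/2130 = -0.131455…
Arc Ed = %ΔQ / %ΔP = (990/27625) / (-280/2130) = -0.27261…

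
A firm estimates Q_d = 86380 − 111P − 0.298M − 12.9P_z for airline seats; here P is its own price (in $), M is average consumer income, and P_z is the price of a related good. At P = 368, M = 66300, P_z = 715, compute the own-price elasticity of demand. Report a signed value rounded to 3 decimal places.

-2.468

At the given values, Q_d = 86380 − 111(368) − 0.298(66300) − 12.9(715) = 16551.1.
∂Q_d/∂P = −111.
E = (-111) × (368/16551.1) = -2.46799…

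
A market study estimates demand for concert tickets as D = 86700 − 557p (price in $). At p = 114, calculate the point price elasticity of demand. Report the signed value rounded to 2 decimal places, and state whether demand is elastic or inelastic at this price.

dD/dp = −557. At p = 114, D = 86700 − 557(114) = 23202.
Ed = (dD/dp)·(p/D) = −557 × (114/23202) = -2.7367…
|Ed| = 2.74 > 1, so demand is elastic.

-2.74; elastic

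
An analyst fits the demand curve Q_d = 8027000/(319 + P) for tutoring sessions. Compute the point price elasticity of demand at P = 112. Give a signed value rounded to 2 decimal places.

-0.26

dQ_d/dP = −8027000/(319 + P)² = -43.2114. At P = 112, Q_d = 18624.1.
Ed = (dQ_d/dP)·(P/Q_d) = (-43.2114) × (112/18624.1) = -0.2598…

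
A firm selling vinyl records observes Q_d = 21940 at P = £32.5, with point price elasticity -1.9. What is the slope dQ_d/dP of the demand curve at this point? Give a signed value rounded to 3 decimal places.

-1282.646

Ed = (dQ_d/dP)·(P/Q_d) ⇒ dQ_d/dP = Ed·Q_d/P = (-1.9)·21940/32.5 = -1282.64615…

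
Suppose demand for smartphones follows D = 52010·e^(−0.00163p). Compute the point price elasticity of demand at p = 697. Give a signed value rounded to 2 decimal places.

dD/dp = −0.00163·D = -27.2187. At p = 697, D = 16698.6.
Ed = (dD/dp)·(p/D) = (-27.2187) × (697/16698.6) = -1.1361…

-1.14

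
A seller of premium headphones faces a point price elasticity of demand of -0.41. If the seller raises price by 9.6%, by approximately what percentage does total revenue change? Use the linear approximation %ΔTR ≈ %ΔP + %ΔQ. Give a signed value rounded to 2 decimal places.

%ΔQ ≈ Ed × %ΔP = (-0.41) × (+9.6%) = -3.9360%
%ΔTR ≈ %ΔP + %ΔQ = (+9.6%) + (-3.9360%) = +5.6640%

+5.66%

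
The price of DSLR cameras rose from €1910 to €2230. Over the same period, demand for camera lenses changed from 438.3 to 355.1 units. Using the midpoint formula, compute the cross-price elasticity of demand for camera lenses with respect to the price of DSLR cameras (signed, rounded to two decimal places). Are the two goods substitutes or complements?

-1.36; complements

%ΔQ_{camera lenses} = (355.1 − 438.3)/avg = -83.2/396.7 = -0.209730…
%ΔP_{DSLR cameras} = (2230 − 1910)/avg = 320/2070 = 0.154589…
E_cross = (-83.2/396.7) / (320/2070) = -1.3566…
E_cross < 0 ⇒ the goods are complements.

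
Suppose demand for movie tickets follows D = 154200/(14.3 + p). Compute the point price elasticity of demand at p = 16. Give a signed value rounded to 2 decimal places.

-0.53

dD/dp = −154200/(14.3 + p)² = -167.957. At p = 16, D = 5089.11.
Ed = (dD/dp)·(p/D) = (-167.957) × (16/5089.11) = -0.5280…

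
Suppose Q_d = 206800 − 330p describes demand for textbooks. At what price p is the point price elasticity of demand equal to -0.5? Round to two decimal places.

208.89

Ed = −330p/(206800 − 330p). Set this equal to -0.5:
330p = 0.5·(206800 − 330p) ⇒ 330p(1 + 0.5) = 0.5·206800
p = 0.5·206800 / (330·1.5) = 208.8888…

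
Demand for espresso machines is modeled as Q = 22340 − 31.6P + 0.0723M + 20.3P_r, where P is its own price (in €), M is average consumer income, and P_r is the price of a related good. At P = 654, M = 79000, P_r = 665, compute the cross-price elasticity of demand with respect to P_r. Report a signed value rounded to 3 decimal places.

At the given values, Q = 22340 − 31.6(654) + 0.0723(79000) + 20.3(665) = 20884.8.
∂Q/∂P_r = 20.3.
E = (20.3) × (665/20884.8) = 0.64637…

0.646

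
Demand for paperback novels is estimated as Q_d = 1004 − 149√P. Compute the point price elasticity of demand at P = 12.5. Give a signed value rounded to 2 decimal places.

-0.55

dQ_d/dP = −149/(2√P) = -21.0718. At P = 12.5, Q_d = 477.205.
Ed = (dQ_d/dP)·(P/Q_d) = (-21.0718) × (12.5/477.205) = -0.5519…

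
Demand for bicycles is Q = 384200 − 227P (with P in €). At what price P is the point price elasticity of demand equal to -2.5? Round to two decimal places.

1208.94

Ed = −227P/(384200 − 227P). Set this equal to -2.5:
227P = 2.5·(384200 − 227P) ⇒ 227P(1 + 2.5) = 2.5·384200
P = 2.5·384200 / (227·3.5) = 1208.9364…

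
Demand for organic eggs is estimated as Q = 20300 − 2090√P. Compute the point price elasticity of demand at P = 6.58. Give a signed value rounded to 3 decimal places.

dQ/dP = −2090/(2√P) = -407.383. At P = 6.58, Q = 14938.8.
Ed = (dQ/dP)·(P/Q) = (-407.383) × (6.58/14938.8) = -0.17943…

-0.179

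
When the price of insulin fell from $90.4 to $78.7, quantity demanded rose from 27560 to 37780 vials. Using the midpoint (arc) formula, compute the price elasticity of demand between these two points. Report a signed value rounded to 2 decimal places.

-2.26

%ΔQ = (37780 − 27560) / [(27560 + 37780)/2] = 10220/32670 = 0.312825…
%ΔP = (78.7 − 90.4) / [(90.4 + 78.7)/2] = -11.7/84.55 = -0.138379…
Arc Ed = %ΔQ / %ΔP = (10220/32670) / (-11.7/84.55) = -2.2606…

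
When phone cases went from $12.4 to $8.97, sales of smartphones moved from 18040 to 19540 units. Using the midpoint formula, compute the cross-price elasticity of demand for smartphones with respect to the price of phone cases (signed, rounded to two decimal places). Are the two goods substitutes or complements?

-0.25; complements

%ΔQ_{smartphones} = (19540 − 18040)/avg = 1500/18790 = 0.079829…
%ΔP_{phone cases} = (8.97 − 12.4)/avg = -3.43/10.685 = -0.321010…
E_cross = (1500/18790) / (-3.43/10.685) = -0.2486…
E_cross < 0 ⇒ the goods are complements.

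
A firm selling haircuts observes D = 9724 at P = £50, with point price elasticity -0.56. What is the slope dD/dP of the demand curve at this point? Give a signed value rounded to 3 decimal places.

Ed = (dD/dP)·(P/D) ⇒ dD/dP = Ed·D/P = (-0.56)·9724/50 = -108.9088

-108.909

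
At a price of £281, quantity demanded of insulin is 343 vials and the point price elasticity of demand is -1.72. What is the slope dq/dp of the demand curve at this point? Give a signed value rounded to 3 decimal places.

Ed = (dq/dp)·(p/q) ⇒ dq/dp = Ed·q/p = (-1.72)·343/281 = -2.09950…

-2.100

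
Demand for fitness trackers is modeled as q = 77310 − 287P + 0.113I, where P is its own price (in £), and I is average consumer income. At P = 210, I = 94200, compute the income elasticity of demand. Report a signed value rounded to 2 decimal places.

0.38

At the given values, q = 77310 − 287(210) + 0.113(94200) = 27684.6.
∂q/∂I = 0.113.
E = (0.113) × (94200/27684.6) = 0.3844…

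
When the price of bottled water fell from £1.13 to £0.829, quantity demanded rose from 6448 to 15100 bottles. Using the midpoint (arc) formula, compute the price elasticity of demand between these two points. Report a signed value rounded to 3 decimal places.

%ΔQ = (15100 − 6448) / [(6448 + 15100)/2] = 8652/10774 = 0.803044…
%ΔP = (0.829 − 1.13) / [(1.13 + 0.829)/2] = -0.301/0.9795 = -0.307299…
Arc Ed = %ΔQ / %ΔP = (8652/10774) / (-0.301/0.9795) = -2.61322…

-2.613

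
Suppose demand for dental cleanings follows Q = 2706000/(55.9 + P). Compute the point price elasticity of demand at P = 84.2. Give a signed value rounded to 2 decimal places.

-0.60

dQ/dP = −2706000/(55.9 + P)² = -137.864. At P = 84.2, Q = 19314.8.
Ed = (dQ/dP)·(P/Q) = (-137.864) × (84.2/19314.8) = -0.6009…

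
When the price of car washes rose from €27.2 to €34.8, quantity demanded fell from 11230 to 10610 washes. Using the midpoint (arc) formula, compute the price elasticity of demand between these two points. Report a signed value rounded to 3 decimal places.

%ΔQ = (10610 − 11230) / [(11230 + 10610)/2] = -620/10920 = -0.056776…
%ΔP = (34.8 − 27.2) / [(27.2 + 34.8)/2] = 7.6/31 = 0.245161…
Arc Ed = %ΔQ / %ΔP = (-620/10920) / (7.6/31) = -0.23158…

-0.232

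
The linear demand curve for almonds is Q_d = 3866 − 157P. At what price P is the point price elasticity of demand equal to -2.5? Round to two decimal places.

Ed = −157P/(3866 − 157P). Set this equal to -2.5:
157P = 2.5·(3866 − 157P) ⇒ 157P(1 + 2.5) = 2.5·3866
P = 2.5·3866 / (157·3.5) = 17.5887…

17.59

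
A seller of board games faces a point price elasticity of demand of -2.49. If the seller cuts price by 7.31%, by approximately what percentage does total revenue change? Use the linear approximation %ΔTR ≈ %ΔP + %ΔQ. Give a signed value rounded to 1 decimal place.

+10.9%

%ΔQ ≈ Ed × %ΔP = (-2.49) × (-7.31%) = +18.2019%
%ΔTR ≈ %ΔP + %ΔQ = (-7.31%) + (+18.2019%) = +10.8919%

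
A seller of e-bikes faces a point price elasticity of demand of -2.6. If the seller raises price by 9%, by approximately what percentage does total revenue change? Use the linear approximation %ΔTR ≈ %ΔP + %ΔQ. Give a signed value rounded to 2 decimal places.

-14.40%

%ΔQ ≈ Ed × %ΔP = (-2.6) × (+9%) = -23.4000%
%ΔTR ≈ %ΔP + %ΔQ = (+9%) + (-23.4000%) = -14.4000%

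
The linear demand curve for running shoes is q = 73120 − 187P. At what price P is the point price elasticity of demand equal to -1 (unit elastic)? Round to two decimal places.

Ed = −187P/(73120 − 187P). Set this equal to -1:
187P = 1·(73120 − 187P) ⇒ 187P(1 + 1) = 1·73120
P = 1·73120 / (187·2) = 195.5080…

195.51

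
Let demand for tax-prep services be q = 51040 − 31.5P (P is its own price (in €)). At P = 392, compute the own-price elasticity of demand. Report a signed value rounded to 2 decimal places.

At the given values, q = 51040 − 31.5(392) = 38692.
∂q/∂P = −31.5.
E = (-31.5) × (392/38692) = -0.3191…

-0.32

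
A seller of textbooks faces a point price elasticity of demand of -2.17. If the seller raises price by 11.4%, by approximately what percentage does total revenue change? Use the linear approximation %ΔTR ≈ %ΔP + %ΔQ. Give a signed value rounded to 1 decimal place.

%ΔQ ≈ Ed × %ΔP = (-2.17) × (+11.4%) = -24.7380%
%ΔTR ≈ %ΔP + %ΔQ = (+11.4%) + (-24.7380%) = -13.3380%

-13.3%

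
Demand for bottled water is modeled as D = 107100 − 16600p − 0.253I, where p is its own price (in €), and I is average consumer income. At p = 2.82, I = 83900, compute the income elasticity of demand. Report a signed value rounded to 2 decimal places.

-0.54

At the given values, D = 107100 − 16600(2.82) − 0.253(83900) = 39061.3.
∂D/∂I = -0.253.
E = (-0.253) × (83900/39061.3) = -0.5434…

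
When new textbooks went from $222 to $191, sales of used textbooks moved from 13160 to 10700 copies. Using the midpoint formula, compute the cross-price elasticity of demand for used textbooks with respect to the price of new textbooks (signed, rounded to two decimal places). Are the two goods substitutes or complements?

%ΔQ_{used textbooks} = (10700 − 13160)/avg = -2460/11930 = -0.206202…
%ΔP_{new textbooks} = (191 − 222)/avg = -31/206.5 = -0.150121…
E_cross = (-2460/11930) / (-31/206.5) = 1.3735…
E_cross > 0 ⇒ the goods are substitutes.

1.37; substitutes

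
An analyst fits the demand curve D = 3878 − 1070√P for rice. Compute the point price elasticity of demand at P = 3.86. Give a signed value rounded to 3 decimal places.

dD/dP = −1070/(2√P) = -272.308. At P = 3.86, D = 1775.78.
Ed = (dD/dP)·(P/D) = (-272.308) × (3.86/1775.78) = -0.59191…

-0.592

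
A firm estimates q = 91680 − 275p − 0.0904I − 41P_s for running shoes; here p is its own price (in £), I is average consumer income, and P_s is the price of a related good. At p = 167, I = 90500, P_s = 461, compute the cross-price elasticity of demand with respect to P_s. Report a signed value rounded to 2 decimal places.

-1.01

At the given values, q = 91680 − 275(167) − 0.0904(90500) − 41(461) = 18672.8.
∂q/∂P_s = -41.
E = (-41) × (461/18672.8) = -1.0122…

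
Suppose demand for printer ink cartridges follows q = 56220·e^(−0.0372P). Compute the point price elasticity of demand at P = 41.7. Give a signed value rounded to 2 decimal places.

-1.55

dq/dP = −0.0372·q = -443.342. At P = 41.7, q = 11917.8.
Ed = (dq/dP)·(P/q) = (-443.342) × (41.7/11917.8) = -1.5512…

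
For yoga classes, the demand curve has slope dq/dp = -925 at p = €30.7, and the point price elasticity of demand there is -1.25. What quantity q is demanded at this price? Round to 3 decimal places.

Ed = (dq/dp)·(p/q) ⇒ q = (dq/dp)·p/Ed = (-925)·30.7/(-1.25) = 22718

22718.000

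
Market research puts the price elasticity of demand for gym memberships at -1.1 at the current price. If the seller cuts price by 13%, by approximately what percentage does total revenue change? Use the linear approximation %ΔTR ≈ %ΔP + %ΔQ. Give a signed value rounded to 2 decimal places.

+1.30%

%ΔQ ≈ Ed × %ΔP = (-1.1) × (-13%) = +14.3000%
%ΔTR ≈ %ΔP + %ΔQ = (-13%) + (+14.3000%) = +1.3000%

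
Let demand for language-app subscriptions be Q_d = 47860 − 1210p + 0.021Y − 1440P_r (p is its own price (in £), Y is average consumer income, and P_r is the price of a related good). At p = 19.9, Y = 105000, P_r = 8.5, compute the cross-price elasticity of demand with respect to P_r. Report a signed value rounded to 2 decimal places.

-0.89

At the given values, Q_d = 47860 − 1210(19.9) + 0.021(105000) − 1440(8.5) = 13746.
∂Q_d/∂P_r = -1440.
E = (-1440) × (8.5/13746) = -0.8904…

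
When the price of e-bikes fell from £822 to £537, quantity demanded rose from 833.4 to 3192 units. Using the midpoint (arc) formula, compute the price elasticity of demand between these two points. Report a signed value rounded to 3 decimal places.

-2.794

%ΔQ = (3192 − 833.4) / [(833.4 + 3192)/2] = 2358.6/2012.7 = 1.171858…
%ΔP = (537 − 822) / [(822 + 537)/2] = -285/679.5 = -0.419426…
Arc Ed = %ΔQ / %ΔP = (2358.6/2012.7) / (-285/679.5) = -2.79395…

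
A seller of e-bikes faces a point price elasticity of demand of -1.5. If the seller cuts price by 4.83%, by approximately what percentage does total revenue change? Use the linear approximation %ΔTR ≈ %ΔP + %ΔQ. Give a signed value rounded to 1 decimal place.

%ΔQ ≈ Ed × %ΔP = (-1.5) × (-4.83%) = +7.2450%
%ΔTR ≈ %ΔP + %ΔQ = (-4.83%) + (+7.2450%) = +2.4150%

+2.4%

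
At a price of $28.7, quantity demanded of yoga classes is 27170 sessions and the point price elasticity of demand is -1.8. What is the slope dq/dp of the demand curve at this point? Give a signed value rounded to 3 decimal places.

-1704.042

Ed = (dq/dp)·(p/q) ⇒ dq/dp = Ed·q/p = (-1.8)·27170/28.7 = -1704.04181…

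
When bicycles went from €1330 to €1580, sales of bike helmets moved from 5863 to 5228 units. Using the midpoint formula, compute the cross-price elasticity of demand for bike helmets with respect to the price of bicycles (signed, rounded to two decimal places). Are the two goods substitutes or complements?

-0.67; complements

%ΔQ_{bike helmets} = (5228 − 5863)/avg = -635/5545.5 = -0.114507…
%ΔP_{bicycles} = (1580 − 1330)/avg = 250/1455 = 0.171821…
E_cross = (-635/5545.5) / (250/1455) = -0.6664…
E_cross < 0 ⇒ the goods are complements.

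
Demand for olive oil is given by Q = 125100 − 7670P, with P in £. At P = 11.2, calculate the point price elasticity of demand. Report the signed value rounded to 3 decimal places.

-2.192

dQ/dP = −7670. At P = 11.2, Q = 125100 − 7670(11.2) = 39196.
Ed = (dQ/dP)·(P/Q) = −7670 × (11.2/39196) = -2.19165…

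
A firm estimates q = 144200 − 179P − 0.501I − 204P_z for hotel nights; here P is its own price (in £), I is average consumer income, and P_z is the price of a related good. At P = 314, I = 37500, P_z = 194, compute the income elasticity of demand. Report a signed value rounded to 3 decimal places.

At the given values, q = 144200 − 179(314) − 0.501(37500) − 204(194) = 29630.5.
∂q/∂I = -0.501.
E = (-0.501) × (37500/29630.5) = -0.63405…

-0.634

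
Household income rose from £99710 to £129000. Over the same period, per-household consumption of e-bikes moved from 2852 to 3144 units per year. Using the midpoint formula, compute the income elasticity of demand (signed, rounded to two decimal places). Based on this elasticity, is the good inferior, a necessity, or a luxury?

0.38; necessity

%ΔQ = (3144 − 2852)/[( 2852 + 3144)/2] = 292/2998 = 0.097398…
%ΔIncome = (129000 − 99710)/[( 99710 + 129000)/2] = 29290/114355 = 0.256132…
E_income = (292/2998) / (29290/114355) = 0.3802…
0 < E_income < 1 ⇒ normal good, necessity.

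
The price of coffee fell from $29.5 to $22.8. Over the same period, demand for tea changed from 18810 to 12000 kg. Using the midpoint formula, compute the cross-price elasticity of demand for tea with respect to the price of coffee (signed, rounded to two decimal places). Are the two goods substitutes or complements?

1.73; substitutes

%ΔQ_{tea} = (12000 − 18810)/avg = -6810/15405 = -0.442064…
%ΔP_{coffee} = (22.8 − 29.5)/avg = -6.7/26.15 = -0.256214…
E_cross = (-6810/15405) / (-6.7/26.15) = 1.7253…
E_cross > 0 ⇒ the goods are substitutes.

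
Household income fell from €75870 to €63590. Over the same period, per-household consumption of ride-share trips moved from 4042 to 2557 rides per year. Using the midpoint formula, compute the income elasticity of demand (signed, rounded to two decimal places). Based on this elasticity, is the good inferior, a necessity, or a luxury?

%ΔQ = (2557 − 4042)/[( 4042 + 2557)/2] = -1485/3299.5 = -0.450068…
%ΔIncome = (63590 − 75870)/[( 75870 + 63590)/2] = -12280/69730 = -0.176107…
E_income = (-1485/3299.5) / (-12280/69730) = 2.5556…
E_income > 1 ⇒ normal good, luxury.

2.56; luxury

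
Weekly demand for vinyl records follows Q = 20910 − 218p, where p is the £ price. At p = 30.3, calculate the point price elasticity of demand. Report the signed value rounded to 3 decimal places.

dQ/dp = −218. At p = 30.3, Q = 20910 − 218(30.3) = 14304.6.
Ed = (dQ/dp)·(p/Q) = −218 × (30.3/14304.6) = -0.46176…

-0.462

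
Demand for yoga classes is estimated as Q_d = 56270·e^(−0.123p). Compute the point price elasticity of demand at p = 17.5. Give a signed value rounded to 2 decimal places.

-2.15

dQ_d/dp = −0.123·Q_d = -804.198. At p = 17.5, Q_d = 6538.2.
Ed = (dQ_d/dp)·(p/Q_d) = (-804.198) × (17.5/6538.2) = -2.1525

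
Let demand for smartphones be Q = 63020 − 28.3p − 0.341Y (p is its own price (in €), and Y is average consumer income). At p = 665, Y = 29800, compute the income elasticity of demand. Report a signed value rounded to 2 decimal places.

At the given values, Q = 63020 − 28.3(665) − 0.341(29800) = 34038.7.
∂Q/∂Y = -0.341.
E = (-0.341) × (29800/34038.7) = -0.2985…

-0.30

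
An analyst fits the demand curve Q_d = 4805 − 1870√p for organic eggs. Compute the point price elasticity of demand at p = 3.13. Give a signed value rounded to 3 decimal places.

dQ_d/dp = −1870/(2√p) = -528.493. At p = 3.13, Q_d = 1496.63.
Ed = (dQ_d/dp)·(p/Q_d) = (-528.493) × (3.13/1496.63) = -1.10527…

-1.105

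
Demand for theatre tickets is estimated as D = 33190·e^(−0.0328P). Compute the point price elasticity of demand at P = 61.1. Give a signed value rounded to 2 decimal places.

dD/dP = −0.0328·D = -146.73. At P = 61.1, D = 4473.49.
Ed = (dD/dP)·(P/D) = (-146.73) × (61.1/4473.49) = -2.0040…

-2.00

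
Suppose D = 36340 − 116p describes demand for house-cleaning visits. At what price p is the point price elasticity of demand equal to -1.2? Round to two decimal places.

170.88

Ed = −116p/(36340 − 116p). Set this equal to -1.2:
116p = 1.2·(36340 − 116p) ⇒ 116p(1 + 1.2) = 1.2·36340
p = 1.2·36340 / (116·2.2) = 170.8777…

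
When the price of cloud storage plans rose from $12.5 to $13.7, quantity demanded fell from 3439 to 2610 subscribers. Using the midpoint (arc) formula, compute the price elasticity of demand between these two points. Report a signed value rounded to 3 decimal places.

%ΔQ = (2610 − 3439) / [(3439 + 2610)/2] = -829/3024.5 = -0.274094…
%ΔP = (13.7 − 12.5) / [(12.5 + 13.7)/2] = 1.2/13.1 = 0.091603…
Arc Ed = %ΔQ / %ΔP = (-829/3024.5) / (1.2/13.1) = -2.99220…

-2.992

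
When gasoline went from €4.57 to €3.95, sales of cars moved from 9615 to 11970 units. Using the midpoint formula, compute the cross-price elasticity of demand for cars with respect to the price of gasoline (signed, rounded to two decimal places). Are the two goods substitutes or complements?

-1.50; complements

%ΔQ_{cars} = (11970 − 9615)/avg = 2355/10792.5 = 0.218207…
%ΔP_{gasoline} = (3.95 − 4.57)/avg = -0.62/4.26 = -0.145539…
E_cross = (2355/10792.5) / (-0.62/4.26) = -1.4992…
E_cross < 0 ⇒ the goods are complements.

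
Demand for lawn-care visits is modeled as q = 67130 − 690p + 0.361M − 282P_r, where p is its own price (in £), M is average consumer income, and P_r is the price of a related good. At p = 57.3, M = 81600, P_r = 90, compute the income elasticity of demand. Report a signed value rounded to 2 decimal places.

0.93

At the given values, q = 67130 − 690(57.3) + 0.361(81600) − 282(90) = 31670.6.
∂q/∂M = 0.361.
E = (0.361) × (81600/31670.6) = 0.9301…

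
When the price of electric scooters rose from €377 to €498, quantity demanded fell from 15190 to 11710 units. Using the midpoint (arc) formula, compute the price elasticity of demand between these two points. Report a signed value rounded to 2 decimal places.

%ΔQ = (11710 − 15190) / [(15190 + 11710)/2] = -3480/13450 = -0.258736…
%ΔP = (498 − 377) / [(377 + 498)/2] = 121/437.5 = 0.276571…
Arc Ed = %ΔQ / %ΔP = (-3480/13450) / (121/437.5) = -0.9355…

-0.94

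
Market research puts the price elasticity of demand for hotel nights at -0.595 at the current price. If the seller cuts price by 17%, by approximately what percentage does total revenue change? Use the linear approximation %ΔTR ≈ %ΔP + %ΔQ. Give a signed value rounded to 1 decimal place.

-6.9%

%ΔQ ≈ Ed × %ΔP = (-0.595) × (-17%) = +10.1150%
%ΔTR ≈ %ΔP + %ΔQ = (-17%) + (+10.1150%) = -6.8850%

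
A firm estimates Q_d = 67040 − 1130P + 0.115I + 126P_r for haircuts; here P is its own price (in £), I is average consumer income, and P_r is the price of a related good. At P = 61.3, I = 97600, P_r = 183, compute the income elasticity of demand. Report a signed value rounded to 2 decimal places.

0.35

At the given values, Q_d = 67040 − 1130(61.3) + 0.115(97600) + 126(183) = 32053.
∂Q_d/∂I = 0.115.
E = (0.115) × (97600/32053) = 0.3501…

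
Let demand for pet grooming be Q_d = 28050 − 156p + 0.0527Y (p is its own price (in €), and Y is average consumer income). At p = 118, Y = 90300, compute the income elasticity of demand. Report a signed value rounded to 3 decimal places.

At the given values, Q_d = 28050 − 156(118) + 0.0527(90300) = 14400.81.
∂Q_d/∂Y = 0.0527.
E = (0.0527) × (90300/14400.81) = 0.33045…

0.330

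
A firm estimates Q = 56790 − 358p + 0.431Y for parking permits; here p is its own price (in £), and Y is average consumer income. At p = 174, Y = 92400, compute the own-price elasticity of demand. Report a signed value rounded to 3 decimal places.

At the given values, Q = 56790 − 358(174) + 0.431(92400) = 34322.4.
∂Q/∂p = −358.
E = (-358) × (174/34322.4) = -1.81490…

-1.815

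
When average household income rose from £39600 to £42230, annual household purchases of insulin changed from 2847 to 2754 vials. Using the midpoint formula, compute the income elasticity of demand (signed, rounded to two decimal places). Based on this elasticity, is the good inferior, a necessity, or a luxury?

-0.52; inferior

%ΔQ = (2754 − 2847)/[( 2847 + 2754)/2] = -93/2800.5 = -0.033208…
%ΔIncome = (42230 − 39600)/[( 39600 + 42230)/2] = 2630/40915 = 0.064279…
E_income = (-93/2800.5) / (2630/40915) = -0.5166…
E_income < 0 ⇒ inferior good.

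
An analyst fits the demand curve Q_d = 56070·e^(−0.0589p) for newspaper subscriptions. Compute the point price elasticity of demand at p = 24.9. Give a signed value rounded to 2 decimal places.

dQ_d/dp = −0.0589·Q_d = -761.913. At p = 24.9, Q_d = 12935.7.
Ed = (dQ_d/dp)·(p/Q_d) = (-761.913) × (24.9/12935.7) = -1.4666…

-1.47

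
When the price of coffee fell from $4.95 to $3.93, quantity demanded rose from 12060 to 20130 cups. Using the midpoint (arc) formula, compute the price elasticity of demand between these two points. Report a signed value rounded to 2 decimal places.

%ΔQ = (20130 − 12060) / [(12060 + 20130)/2] = 8070/16095 = 0.501397…
%ΔP = (3.93 − 4.95) / [(4.95 + 3.93)/2] = -1.02/4.44 = -0.229729…
Arc Ed = %ΔQ / %ΔP = (8070/16095) / (-1.02/4.44) = -2.1825…

-2.18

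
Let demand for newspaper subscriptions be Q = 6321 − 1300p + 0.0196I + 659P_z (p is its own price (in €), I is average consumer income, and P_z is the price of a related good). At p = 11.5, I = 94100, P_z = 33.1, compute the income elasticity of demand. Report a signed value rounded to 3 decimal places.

0.123

At the given values, Q = 6321 − 1300(11.5) + 0.0196(94100) + 659(33.1) = 15028.26.
∂Q/∂I = 0.0196.
E = (0.0196) × (94100/15028.26) = 0.12272…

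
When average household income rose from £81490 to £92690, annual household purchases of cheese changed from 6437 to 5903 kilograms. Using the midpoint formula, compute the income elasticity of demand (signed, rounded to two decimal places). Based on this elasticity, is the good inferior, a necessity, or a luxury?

-0.67; inferior

%ΔQ = (5903 − 6437)/[( 6437 + 5903)/2] = -534/6170 = -0.086547…
%ΔIncome = (92690 − 81490)/[( 81490 + 92690)/2] = 11200/87090 = 0.128602…
E_income = (-534/6170) / (11200/87090) = -0.6729…
E_income < 0 ⇒ inferior good.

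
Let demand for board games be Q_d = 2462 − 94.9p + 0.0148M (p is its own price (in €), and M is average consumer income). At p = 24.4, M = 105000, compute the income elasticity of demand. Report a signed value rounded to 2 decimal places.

0.91

At the given values, Q_d = 2462 − 94.9(24.4) + 0.0148(105000) = 1700.44.
∂Q_d/∂M = 0.0148.
E = (0.0148) × (105000/1700.44) = 0.9138…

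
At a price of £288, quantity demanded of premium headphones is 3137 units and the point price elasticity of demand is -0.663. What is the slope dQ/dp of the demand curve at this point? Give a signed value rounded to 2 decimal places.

Ed = (dQ/dp)·(p/Q) ⇒ dQ/dp = Ed·Q/p = (-0.663)·3137/288 = -7.2216…

-7.22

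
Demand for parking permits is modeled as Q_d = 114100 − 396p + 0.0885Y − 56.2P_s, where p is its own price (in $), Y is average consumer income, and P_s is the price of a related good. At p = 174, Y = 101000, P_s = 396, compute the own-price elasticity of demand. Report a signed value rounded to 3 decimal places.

At the given values, Q_d = 114100 − 396(174) + 0.0885(101000) − 56.2(396) = 31879.3.
∂Q_d/∂p = −396.
E = (-396) × (174/31879.3) = -2.16140…

-2.161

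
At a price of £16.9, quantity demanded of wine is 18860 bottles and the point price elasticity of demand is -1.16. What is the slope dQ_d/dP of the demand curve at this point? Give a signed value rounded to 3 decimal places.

Ed = (dQ_d/dP)·(P/Q_d) ⇒ dQ_d/dP = Ed·Q_d/P = (-1.16)·18860/16.9 = -1294.53254…

-1294.533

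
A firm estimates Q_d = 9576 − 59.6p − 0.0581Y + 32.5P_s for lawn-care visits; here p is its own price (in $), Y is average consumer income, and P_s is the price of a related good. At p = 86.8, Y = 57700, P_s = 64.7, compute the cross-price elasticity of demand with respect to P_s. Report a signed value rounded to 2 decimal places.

At the given values, Q_d = 9576 − 59.6(86.8) − 0.0581(57700) + 32.5(64.7) = 3153.1.
∂Q_d/∂P_s = 32.5.
E = (32.5) × (64.7/3153.1) = 0.6668…

0.67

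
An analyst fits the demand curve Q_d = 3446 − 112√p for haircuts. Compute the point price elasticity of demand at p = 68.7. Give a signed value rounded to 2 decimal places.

dQ_d/dp = −112/(2√p) = -6.75631. At p = 68.7, Q_d = 2517.68.
Ed = (dQ_d/dp)·(p/Q_d) = (-6.75631) × (68.7/2517.68) = -0.1843…

-0.18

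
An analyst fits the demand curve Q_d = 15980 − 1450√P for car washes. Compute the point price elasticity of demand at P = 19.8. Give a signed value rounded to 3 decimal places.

dQ_d/dP = −1450/(2√P) = -162.932. At P = 19.8, Q_d = 9527.91.
Ed = (dQ_d/dP)·(P/Q_d) = (-162.932) × (19.8/9527.91) = -0.33858…

-0.339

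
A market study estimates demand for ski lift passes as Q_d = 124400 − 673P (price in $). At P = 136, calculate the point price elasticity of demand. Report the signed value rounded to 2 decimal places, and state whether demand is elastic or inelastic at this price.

-2.78; elastic

dQ_d/dP = −673. At P = 136, Q_d = 124400 − 673(136) = 32872.
Ed = (dQ_d/dP)·(P/Q_d) = −673 × (136/32872) = -2.7843…
|Ed| = 2.78 > 1, so demand is elastic.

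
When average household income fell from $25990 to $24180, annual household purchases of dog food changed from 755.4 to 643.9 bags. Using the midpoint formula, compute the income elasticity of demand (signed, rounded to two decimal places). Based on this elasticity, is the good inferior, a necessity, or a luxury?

%ΔQ = (643.9 − 755.4)/[( 755.4 + 643.9)/2] = -111.5/699.65 = -0.159365…
%ΔIncome = (24180 − 25990)/[( 25990 + 24180)/2] = -1810/25085 = -0.072154…
E_income = (-111.5/699.65) / (-1810/25085) = 2.2086…
E_income > 1 ⇒ normal good, luxury.

2.21; luxury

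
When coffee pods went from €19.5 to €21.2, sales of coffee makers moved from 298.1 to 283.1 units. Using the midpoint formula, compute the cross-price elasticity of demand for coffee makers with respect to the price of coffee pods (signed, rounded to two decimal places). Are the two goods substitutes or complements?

-0.62; complements

%ΔQ_{coffee makers} = (283.1 − 298.1)/avg = -15/290.6 = -0.051617…
%ΔP_{coffee pods} = (21.2 − 19.5)/avg = 1.7/20.35 = 0.083538…
E_cross = (-15/290.6) / (1.7/20.35) = -0.6178…
E_cross < 0 ⇒ the goods are complements.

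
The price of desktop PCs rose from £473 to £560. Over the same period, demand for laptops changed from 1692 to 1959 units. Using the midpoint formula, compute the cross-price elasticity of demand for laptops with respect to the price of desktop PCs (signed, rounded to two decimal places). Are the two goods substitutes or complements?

%ΔQ_{laptops} = (1959 − 1692)/avg = 267/1825.5 = 0.146261…
%ΔP_{desktop PCs} = (560 − 473)/avg = 87/516.5 = 0.168441…
E_cross = (267/1825.5) / (87/516.5) = 0.8683…
E_cross > 0 ⇒ the goods are substitutes.

0.87; substitutes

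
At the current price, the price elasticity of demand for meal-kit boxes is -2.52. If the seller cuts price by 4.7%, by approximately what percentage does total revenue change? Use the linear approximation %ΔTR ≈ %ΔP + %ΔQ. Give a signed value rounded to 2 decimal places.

+7.14%

%ΔQ ≈ Ed × %ΔP = (-2.52) × (-4.7%) = +11.8440%
%ΔTR ≈ %ΔP + %ΔQ = (-4.7%) + (+11.8440%) = +7.1440%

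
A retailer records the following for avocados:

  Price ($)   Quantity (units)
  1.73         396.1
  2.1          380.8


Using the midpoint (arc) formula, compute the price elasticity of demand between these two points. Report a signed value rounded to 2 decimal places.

-0.20

%ΔQ = (380.8 − 396.1) / [(396.1 + 380.8)/2] = -15.3/388.45 = -0.039387…
%ΔP = (2.1 − 1.73) / [(1.73 + 2.1)/2] = 0.37/1.915 = 0.193211…
Arc Ed = %ΔQ / %ΔP = (-15.3/388.45) / (0.37/1.915) = -0.2038…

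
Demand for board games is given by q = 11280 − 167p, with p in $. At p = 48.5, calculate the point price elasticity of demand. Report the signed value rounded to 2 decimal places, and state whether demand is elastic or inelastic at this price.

-2.55; elastic

dq/dp = −167. At p = 48.5, q = 11280 − 167(48.5) = 3180.5.
Ed = (dq/dp)·(p/q) = −167 × (48.5/3180.5) = -2.5466…
|Ed| = 2.55 > 1, so demand is elastic.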